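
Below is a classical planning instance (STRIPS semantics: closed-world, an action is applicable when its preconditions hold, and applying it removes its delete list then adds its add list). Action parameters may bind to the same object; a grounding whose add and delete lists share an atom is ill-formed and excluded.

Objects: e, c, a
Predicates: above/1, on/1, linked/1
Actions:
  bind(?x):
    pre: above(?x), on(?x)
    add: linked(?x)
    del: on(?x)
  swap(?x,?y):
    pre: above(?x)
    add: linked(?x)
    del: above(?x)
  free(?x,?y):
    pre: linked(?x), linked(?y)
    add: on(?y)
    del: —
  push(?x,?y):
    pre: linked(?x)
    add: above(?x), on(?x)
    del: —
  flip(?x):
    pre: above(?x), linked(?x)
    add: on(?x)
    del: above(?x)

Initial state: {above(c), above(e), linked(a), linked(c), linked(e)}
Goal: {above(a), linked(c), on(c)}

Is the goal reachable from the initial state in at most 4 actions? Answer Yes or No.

Yes

1. free(e,c)  →  {above(c), above(e), linked(a), linked(c), linked(e), on(c)}
2. push(a,e)  →  {above(a), above(c), above(e), linked(a), linked(c), linked(e), on(a), on(c)}
optimal plan length = 2; 2 ≤ 4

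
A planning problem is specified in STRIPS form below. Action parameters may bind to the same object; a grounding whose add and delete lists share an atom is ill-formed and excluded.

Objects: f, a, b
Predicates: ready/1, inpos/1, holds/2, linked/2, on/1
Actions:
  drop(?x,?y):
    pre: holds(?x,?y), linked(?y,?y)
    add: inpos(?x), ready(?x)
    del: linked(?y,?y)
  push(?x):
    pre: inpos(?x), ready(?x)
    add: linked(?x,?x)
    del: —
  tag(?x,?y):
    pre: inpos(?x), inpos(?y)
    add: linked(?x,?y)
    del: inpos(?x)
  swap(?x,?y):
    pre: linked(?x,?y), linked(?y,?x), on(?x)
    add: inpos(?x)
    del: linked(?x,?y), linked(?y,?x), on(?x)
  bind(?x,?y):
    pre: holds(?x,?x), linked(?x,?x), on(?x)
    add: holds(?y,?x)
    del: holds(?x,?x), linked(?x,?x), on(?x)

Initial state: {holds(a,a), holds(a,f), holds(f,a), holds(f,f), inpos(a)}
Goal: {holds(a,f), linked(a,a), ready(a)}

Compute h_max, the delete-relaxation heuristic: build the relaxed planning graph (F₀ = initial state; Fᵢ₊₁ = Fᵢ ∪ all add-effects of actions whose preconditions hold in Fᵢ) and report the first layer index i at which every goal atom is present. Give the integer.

2

F0 = init (5 atoms)
F1 = F0 ∪ {linked(a,a)}  (6 atoms)
F2 = F1 ∪ {inpos(f), ready(a), ready(f)}  (9 atoms)
goal ⊆ F2  ⇒  h_max = 2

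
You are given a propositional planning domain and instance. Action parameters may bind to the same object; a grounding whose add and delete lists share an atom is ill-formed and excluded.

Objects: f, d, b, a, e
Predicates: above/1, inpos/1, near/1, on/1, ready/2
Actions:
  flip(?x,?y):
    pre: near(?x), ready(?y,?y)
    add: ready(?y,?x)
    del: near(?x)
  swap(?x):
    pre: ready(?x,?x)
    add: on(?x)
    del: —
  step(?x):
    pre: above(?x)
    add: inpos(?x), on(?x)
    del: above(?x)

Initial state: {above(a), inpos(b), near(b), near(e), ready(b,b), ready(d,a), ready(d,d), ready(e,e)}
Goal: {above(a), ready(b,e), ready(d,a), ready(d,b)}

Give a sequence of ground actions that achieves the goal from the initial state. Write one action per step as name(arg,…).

1. flip(b,d)  →  {above(a), inpos(b), near(e), ready(b,b), ready(d,a), ready(d,b), ready(d,d), ready(e,e)}
2. flip(e,b)  →  {above(a), inpos(b), ready(b,b), ready(b,e), ready(d,a), ready(d,b), ready(d,d), ready(e,e)}

flip(b,d); flip(e,b)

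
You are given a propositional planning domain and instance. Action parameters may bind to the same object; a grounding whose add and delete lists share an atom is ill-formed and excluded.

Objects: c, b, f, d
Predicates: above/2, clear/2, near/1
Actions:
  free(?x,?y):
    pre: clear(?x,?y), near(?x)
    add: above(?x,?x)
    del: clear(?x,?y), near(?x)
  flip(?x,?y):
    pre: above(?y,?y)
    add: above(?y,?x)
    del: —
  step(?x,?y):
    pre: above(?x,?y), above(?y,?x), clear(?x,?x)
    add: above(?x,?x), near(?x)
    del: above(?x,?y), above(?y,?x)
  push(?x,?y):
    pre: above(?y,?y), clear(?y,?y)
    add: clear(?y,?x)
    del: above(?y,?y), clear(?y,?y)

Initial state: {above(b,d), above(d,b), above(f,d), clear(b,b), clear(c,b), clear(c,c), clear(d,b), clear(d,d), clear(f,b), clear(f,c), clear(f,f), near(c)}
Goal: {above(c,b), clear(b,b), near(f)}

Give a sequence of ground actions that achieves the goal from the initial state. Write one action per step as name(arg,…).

free(c,c); flip(b,c); step(d,b); flip(f,d); step(f,d)

1. free(c,c)  →  {above(b,d), above(c,c), above(d,b), above(f,d), clear(b,b), clear(c,b), clear(d,b), clear(d,d), clear(f,b), clear(f,c), clear(f,f)}
2. flip(b,c)  →  {above(b,d), above(c,b), above(c,c), above(d,b), above(f,d), clear(b,b), clear(c,b), clear(d,b), clear(d,d), clear(f,b), clear(f,c), clear(f,f)}
3. step(d,b)  →  {above(c,b), above(c,c), above(d,d), above(f,d), clear(b,b), clear(c,b), clear(d,b), clear(d,d), clear(f,b), clear(f,c), clear(f,f), near(d)}
4. flip(f,d)  →  {above(c,b), above(c,c), above(d,d), above(d,f), above(f,d), clear(b,b), clear(c,b), clear(d,b), clear(d,d), clear(f,b), clear(f,c), clear(f,f), near(d)}
5. step(f,d)  →  {above(c,b), above(c,c), above(d,d), above(f,f), clear(b,b), clear(c,b), clear(d,b), clear(d,d), clear(f,b), clear(f,c), clear(f,f), near(d), near(f)}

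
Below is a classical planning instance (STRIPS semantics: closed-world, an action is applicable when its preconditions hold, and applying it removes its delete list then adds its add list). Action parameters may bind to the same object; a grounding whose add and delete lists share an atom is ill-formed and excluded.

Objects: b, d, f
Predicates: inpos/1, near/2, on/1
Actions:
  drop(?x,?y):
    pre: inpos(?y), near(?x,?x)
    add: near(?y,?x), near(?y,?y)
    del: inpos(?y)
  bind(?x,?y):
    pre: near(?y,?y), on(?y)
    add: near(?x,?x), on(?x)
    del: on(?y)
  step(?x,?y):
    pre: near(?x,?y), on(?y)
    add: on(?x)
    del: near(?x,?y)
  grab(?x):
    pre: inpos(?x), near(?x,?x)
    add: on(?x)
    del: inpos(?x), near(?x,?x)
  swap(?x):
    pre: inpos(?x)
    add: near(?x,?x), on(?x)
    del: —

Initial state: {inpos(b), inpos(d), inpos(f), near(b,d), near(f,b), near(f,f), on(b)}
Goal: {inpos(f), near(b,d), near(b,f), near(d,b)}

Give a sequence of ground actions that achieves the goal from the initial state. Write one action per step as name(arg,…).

drop(f,b); drop(b,d)

1. drop(f,b)  →  {inpos(d), inpos(f), near(b,b), near(b,d), near(b,f), near(f,b), near(f,f), on(b)}
2. drop(b,d)  →  {inpos(f), near(b,b), near(b,d), near(b,f), near(d,b), near(d,d), near(f,b), near(f,f), on(b)}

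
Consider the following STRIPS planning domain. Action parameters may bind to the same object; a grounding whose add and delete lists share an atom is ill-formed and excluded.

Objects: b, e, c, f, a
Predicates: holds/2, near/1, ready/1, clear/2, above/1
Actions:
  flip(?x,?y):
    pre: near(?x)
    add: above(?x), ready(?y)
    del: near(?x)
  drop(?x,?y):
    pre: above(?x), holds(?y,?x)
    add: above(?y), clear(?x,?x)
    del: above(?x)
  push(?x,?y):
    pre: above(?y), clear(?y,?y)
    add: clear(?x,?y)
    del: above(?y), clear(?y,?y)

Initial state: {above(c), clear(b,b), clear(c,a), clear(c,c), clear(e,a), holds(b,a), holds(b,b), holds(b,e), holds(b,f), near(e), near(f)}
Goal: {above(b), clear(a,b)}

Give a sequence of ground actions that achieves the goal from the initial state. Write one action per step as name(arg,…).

1. flip(e,b)  →  {above(c), above(e), clear(b,b), clear(c,a), clear(c,c), clear(e,a), holds(b,a), holds(b,b), holds(b,e), holds(b,f), near(f), ready(b)}
2. flip(f,b)  →  {above(c), above(e), above(f), clear(b,b), clear(c,a), clear(c,c), clear(e,a), holds(b,a), holds(b,b), holds(b,e), holds(b,f), ready(b)}
3. drop(e,b)  →  {above(b), above(c), above(f), clear(b,b), clear(c,a), clear(c,c), clear(e,a), clear(e,e), holds(b,a), holds(b,b), holds(b,e), holds(b,f), ready(b)}
4. push(a,b)  →  {above(c), above(f), clear(a,b), clear(c,a), clear(c,c), clear(e,a), clear(e,e), holds(b,a), holds(b,b), holds(b,e), holds(b,f), ready(b)}
5. drop(f,b)  →  {above(b), above(c), clear(a,b), clear(c,a), clear(c,c), clear(e,a), clear(e,e), clear(f,f), holds(b,a), holds(b,b), holds(b,e), holds(b,f), ready(b)}

flip(e,b); flip(f,b); drop(e,b); push(a,b); drop(f,b)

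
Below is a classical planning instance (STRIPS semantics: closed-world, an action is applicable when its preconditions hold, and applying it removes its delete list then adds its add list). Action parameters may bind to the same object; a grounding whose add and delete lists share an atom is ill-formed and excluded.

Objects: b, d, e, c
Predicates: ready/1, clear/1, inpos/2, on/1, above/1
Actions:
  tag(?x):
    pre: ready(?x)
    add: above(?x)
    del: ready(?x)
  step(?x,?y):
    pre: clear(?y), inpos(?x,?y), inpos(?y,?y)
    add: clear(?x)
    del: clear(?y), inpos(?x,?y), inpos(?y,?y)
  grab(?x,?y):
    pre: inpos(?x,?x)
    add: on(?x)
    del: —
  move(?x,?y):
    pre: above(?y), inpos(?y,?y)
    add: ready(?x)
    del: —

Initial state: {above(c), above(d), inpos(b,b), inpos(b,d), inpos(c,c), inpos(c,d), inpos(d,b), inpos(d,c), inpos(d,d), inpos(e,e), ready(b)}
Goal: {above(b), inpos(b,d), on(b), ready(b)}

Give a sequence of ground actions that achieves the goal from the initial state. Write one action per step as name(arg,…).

1. tag(b)  →  {above(b), above(c), above(d), inpos(b,b), inpos(b,d), inpos(c,c), inpos(c,d), inpos(d,b), inpos(d,c), inpos(d,d), inpos(e,e)}
2. grab(b,b)  →  {above(b), above(c), above(d), inpos(b,b), inpos(b,d), inpos(c,c), inpos(c,d), inpos(d,b), inpos(d,c), inpos(d,d), inpos(e,e), on(b)}
3. move(b,b)  →  {above(b), above(c), above(d), inpos(b,b), inpos(b,d), inpos(c,c), inpos(c,d), inpos(d,b), inpos(d,c), inpos(d,d), inpos(e,e), on(b), ready(b)}

tag(b); grab(b,b); move(b,b)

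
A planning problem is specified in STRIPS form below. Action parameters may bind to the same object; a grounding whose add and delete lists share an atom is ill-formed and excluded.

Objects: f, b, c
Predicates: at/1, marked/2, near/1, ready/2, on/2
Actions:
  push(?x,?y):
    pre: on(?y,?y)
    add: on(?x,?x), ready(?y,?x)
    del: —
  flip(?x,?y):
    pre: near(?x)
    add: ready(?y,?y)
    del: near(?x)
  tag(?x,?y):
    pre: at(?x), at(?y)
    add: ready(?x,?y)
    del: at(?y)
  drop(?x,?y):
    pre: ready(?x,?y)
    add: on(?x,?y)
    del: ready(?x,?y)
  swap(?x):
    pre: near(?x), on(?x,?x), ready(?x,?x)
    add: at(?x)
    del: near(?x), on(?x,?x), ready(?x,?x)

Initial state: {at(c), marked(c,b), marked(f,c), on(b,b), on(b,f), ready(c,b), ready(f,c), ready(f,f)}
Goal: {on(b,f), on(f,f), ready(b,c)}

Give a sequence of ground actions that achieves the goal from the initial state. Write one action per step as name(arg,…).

push(f,b); push(c,b)

1. push(f,b)  →  {at(c), marked(c,b), marked(f,c), on(b,b), on(b,f), on(f,f), ready(b,f), ready(c,b), ready(f,c), ready(f,f)}
2. push(c,b)  →  {at(c), marked(c,b), marked(f,c), on(b,b), on(b,f), on(c,c), on(f,f), ready(b,c), ready(b,f), ready(c,b), ready(f,c), ready(f,f)}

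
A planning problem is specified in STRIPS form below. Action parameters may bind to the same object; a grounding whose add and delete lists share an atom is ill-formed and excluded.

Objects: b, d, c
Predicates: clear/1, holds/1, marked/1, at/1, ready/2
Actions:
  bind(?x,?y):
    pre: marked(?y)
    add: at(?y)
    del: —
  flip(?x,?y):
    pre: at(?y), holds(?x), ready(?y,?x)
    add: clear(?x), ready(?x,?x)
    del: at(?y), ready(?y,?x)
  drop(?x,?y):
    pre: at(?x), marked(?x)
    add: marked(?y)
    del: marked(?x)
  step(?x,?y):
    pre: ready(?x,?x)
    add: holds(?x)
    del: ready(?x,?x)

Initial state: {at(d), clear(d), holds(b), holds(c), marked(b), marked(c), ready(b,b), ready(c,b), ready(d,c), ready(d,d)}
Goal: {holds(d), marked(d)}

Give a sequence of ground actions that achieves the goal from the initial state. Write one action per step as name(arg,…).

bind(b,b); drop(b,d); step(d,b)

1. bind(b,b)  →  {at(b), at(d), clear(d), holds(b), holds(c), marked(b), marked(c), ready(b,b), ready(c,b), ready(d,c), ready(d,d)}
2. drop(b,d)  →  {at(b), at(d), clear(d), holds(b), holds(c), marked(c), marked(d), ready(b,b), ready(c,b), ready(d,c), ready(d,d)}
3. step(d,b)  →  {at(b), at(d), clear(d), holds(b), holds(c), holds(d), marked(c), marked(d), ready(b,b), ready(c,b), ready(d,c)}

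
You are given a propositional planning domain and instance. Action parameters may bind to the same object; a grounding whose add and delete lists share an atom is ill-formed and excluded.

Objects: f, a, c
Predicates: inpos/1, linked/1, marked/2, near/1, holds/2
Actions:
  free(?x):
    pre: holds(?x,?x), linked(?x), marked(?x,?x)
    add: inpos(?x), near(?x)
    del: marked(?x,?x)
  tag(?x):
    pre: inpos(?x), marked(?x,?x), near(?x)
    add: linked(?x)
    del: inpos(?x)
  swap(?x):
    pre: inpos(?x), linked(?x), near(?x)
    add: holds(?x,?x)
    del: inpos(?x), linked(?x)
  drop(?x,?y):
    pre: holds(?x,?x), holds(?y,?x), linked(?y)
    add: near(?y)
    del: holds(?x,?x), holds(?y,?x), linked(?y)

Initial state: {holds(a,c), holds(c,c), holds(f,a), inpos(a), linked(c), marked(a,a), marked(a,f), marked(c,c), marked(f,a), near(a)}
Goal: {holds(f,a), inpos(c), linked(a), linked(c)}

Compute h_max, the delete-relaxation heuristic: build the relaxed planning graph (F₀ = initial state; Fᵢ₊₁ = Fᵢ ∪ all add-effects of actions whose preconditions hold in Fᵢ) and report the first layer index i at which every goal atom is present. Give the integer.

1

F0 = init (10 atoms)
F1 = F0 ∪ {inpos(c), linked(a), near(c)}  (13 atoms)
goal ⊆ F1  ⇒  h_max = 1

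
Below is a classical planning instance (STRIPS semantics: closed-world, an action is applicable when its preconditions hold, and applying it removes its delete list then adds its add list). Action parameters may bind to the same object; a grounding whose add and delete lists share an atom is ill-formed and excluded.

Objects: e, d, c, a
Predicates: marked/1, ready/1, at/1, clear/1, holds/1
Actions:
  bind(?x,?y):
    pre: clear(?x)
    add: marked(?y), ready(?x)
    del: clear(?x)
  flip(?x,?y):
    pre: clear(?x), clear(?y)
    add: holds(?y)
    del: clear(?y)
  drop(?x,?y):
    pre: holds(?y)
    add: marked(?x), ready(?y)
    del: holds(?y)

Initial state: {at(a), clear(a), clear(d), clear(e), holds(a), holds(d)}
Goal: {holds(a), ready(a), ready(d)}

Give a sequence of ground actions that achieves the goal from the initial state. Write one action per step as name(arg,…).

bind(d,e); bind(a,e)

1. bind(d,e)  →  {at(a), clear(a), clear(e), holds(a), holds(d), marked(e), ready(d)}
2. bind(a,e)  →  {at(a), clear(e), holds(a), holds(d), marked(e), ready(a), ready(d)}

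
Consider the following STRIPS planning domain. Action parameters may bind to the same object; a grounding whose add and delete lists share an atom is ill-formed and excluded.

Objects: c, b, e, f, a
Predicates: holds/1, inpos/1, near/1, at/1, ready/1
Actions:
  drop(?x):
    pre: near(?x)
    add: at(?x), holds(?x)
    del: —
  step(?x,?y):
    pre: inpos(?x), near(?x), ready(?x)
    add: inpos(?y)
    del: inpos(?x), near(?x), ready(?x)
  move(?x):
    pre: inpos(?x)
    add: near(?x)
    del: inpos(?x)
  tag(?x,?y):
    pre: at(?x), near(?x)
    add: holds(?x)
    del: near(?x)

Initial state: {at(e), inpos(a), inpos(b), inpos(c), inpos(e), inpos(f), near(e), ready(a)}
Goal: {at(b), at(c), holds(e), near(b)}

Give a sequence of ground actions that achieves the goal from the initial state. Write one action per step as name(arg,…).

1. drop(e)  →  {at(e), holds(e), inpos(a), inpos(b), inpos(c), inpos(e), inpos(f), near(e), ready(a)}
2. move(c)  →  {at(e), holds(e), inpos(a), inpos(b), inpos(e), inpos(f), near(c), near(e), ready(a)}
3. drop(c)  →  {at(c), at(e), holds(c), holds(e), inpos(a), inpos(b), inpos(e), inpos(f), near(c), near(e), ready(a)}
4. move(b)  →  {at(c), at(e), holds(c), holds(e), inpos(a), inpos(e), inpos(f), near(b), near(c), near(e), ready(a)}
5. drop(b)  →  {at(b), at(c), at(e), holds(b), holds(c), holds(e), inpos(a), inpos(e), inpos(f), near(b), near(c), near(e), ready(a)}

drop(e); move(c); drop(c); move(b); drop(b)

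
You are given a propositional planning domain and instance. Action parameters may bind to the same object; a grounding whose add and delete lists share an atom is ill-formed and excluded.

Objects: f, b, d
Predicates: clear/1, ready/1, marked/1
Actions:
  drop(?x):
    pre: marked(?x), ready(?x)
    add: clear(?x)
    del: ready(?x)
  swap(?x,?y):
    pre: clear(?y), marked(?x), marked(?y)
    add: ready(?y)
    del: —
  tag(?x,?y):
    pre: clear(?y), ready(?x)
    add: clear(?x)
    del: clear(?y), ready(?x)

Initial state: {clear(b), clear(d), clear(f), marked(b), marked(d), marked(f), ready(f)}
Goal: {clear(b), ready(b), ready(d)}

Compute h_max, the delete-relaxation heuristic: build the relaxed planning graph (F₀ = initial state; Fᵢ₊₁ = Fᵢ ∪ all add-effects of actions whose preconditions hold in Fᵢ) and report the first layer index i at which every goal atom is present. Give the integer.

F0 = init (7 atoms)
F1 = F0 ∪ {ready(b), ready(d)}  (9 atoms)
goal ⊆ F1  ⇒  h_max = 1

1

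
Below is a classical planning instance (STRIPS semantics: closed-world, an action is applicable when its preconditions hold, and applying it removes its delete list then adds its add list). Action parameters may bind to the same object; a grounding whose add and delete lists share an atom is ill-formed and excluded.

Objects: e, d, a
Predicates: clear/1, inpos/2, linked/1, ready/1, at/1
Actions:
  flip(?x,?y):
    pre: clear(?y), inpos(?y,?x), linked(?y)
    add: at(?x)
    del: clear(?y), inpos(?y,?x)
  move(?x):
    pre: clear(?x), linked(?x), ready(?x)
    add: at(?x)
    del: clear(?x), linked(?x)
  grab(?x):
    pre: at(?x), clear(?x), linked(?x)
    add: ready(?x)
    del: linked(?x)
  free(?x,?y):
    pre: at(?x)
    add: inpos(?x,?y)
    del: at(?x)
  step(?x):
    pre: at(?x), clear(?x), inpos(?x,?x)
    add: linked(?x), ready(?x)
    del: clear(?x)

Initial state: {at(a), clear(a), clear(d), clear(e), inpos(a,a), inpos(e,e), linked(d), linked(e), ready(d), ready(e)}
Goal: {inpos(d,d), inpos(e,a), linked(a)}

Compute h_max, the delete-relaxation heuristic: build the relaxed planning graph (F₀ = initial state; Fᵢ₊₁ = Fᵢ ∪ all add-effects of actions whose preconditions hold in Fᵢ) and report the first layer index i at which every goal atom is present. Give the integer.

F0 = init (10 atoms)
F1 = F0 ∪ {at(d), at(e), inpos(a,d), inpos(a,e), linked(a), ready(a)}  (16 atoms)
F2 = F1 ∪ {inpos(d,a), inpos(d,d), inpos(d,e), inpos(e,a), inpos(e,d)}  (21 atoms)
goal ⊆ F2  ⇒  h_max = 2

2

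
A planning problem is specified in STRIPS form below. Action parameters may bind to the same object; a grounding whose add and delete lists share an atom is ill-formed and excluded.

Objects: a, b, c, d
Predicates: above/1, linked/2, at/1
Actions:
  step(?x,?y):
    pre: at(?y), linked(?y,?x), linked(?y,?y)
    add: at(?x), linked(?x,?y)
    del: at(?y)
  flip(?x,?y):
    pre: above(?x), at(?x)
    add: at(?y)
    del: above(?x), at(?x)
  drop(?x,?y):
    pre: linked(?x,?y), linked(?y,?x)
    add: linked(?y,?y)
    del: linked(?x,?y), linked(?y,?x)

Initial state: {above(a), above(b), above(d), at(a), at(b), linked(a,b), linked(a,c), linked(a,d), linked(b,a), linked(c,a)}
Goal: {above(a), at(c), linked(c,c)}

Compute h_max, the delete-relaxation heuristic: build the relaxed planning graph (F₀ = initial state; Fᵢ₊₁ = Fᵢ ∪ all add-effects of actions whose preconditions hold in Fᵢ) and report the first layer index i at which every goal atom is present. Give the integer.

1

F0 = init (10 atoms)
F1 = F0 ∪ {at(c), at(d), linked(a,a), linked(b,b), linked(c,c)}  (15 atoms)
goal ⊆ F1  ⇒  h_max = 1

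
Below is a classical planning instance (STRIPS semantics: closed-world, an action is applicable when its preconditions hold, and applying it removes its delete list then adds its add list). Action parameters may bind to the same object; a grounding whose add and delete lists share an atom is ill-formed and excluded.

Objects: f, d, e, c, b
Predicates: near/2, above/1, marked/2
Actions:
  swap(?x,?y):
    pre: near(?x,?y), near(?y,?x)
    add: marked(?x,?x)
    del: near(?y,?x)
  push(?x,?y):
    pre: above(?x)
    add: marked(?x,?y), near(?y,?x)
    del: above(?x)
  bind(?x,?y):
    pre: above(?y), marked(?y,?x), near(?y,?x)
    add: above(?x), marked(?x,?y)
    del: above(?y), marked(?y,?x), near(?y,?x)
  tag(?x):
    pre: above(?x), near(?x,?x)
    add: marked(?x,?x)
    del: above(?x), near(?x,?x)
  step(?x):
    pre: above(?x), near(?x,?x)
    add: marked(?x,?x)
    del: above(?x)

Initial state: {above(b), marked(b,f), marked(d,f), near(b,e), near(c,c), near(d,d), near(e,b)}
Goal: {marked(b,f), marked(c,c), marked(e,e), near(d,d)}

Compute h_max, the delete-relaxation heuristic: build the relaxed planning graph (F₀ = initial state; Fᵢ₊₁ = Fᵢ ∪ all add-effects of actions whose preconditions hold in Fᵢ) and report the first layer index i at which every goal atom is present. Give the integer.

F0 = init (7 atoms)
F1 = F0 ∪ {marked(b,b), marked(b,c), marked(b,d), marked(b,e), marked(c,c), marked(d,d), marked(e,e), near(b,b), near(c,b), near(d,b), near(f,b)}  (18 atoms)
goal ⊆ F1  ⇒  h_max = 1

1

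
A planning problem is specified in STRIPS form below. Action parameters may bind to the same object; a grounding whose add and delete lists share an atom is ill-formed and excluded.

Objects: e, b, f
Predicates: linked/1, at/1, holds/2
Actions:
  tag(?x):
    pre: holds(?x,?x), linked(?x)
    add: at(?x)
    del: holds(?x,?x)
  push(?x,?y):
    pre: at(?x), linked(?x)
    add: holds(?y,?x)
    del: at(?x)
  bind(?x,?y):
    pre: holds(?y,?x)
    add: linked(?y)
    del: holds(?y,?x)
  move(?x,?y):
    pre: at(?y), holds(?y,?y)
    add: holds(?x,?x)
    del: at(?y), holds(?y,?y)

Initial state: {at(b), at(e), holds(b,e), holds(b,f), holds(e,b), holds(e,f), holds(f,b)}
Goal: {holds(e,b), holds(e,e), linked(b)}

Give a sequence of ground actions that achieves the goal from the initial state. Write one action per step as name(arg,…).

1. bind(e,b)  →  {at(b), at(e), holds(b,f), holds(e,b), holds(e,f), holds(f,b), linked(b)}
2. bind(f,e)  →  {at(b), at(e), holds(b,f), holds(e,b), holds(f,b), linked(b), linked(e)}
3. push(e,e)  →  {at(b), holds(b,f), holds(e,b), holds(e,e), holds(f,b), linked(b), linked(e)}

bind(e,b); bind(f,e); push(e,e)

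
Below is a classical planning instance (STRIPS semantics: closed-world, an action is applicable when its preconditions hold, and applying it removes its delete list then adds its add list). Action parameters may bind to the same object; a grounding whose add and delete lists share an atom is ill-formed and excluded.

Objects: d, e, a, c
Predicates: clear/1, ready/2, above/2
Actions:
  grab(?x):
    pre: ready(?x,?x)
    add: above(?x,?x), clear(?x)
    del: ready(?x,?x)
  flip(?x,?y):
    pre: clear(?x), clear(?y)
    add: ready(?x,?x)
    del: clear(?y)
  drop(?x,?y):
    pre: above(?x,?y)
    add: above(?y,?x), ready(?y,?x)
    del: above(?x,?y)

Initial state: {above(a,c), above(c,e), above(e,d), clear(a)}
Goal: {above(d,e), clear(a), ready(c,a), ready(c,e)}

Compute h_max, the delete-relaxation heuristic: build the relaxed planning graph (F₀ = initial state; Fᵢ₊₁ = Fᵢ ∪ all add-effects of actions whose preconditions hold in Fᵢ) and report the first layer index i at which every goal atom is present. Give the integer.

F0 = init (4 atoms)
F1 = F0 ∪ {above(c,a), above(d,e), above(e,c), ready(a,a), ready(c,a), ready(d,e), ready(e,c)}  (11 atoms)
F2 = F1 ∪ {above(a,a), ready(a,c), ready(c,e), ready(e,d)}  (15 atoms)
goal ⊆ F2  ⇒  h_max = 2

2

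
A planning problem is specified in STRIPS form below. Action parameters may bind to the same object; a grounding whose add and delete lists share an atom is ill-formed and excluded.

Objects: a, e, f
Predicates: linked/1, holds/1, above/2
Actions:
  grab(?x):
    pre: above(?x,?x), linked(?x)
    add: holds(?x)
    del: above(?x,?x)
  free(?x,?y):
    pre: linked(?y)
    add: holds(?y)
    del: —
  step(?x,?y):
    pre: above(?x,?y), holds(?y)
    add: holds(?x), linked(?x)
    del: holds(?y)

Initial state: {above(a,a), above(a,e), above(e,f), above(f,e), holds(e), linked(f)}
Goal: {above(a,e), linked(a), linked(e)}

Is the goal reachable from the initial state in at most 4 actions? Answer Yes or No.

1. free(a,f)  →  {above(a,a), above(a,e), above(e,f), above(f,e), holds(e), holds(f), linked(f)}
2. step(a,e)  →  {above(a,a), above(a,e), above(e,f), above(f,e), holds(a), holds(f), linked(a), linked(f)}
3. step(e,f)  →  {above(a,a), above(a,e), above(e,f), above(f,e), holds(a), holds(e), linked(a), linked(e), linked(f)}
optimal plan length = 3; 3 ≤ 4

Yes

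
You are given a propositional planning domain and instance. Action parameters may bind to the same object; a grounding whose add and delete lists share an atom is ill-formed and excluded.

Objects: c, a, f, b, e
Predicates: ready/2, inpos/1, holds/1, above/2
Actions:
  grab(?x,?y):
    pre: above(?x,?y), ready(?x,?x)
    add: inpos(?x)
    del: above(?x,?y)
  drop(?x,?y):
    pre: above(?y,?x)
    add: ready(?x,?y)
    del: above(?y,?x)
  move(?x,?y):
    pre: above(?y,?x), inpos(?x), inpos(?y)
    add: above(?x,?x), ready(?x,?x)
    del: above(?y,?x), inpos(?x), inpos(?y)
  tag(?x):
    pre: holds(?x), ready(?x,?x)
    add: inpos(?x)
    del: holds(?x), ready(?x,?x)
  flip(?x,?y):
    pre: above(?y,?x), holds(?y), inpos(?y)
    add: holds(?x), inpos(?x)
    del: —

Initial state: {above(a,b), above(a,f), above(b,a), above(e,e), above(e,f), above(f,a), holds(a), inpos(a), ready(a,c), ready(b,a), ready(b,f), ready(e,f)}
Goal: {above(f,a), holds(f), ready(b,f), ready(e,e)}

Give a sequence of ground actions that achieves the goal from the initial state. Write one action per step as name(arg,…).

1. drop(e,e)  →  {above(a,b), above(a,f), above(b,a), above(e,f), above(f,a), holds(a), inpos(a), ready(a,c), ready(b,a), ready(b,f), ready(e,e), ready(e,f)}
2. flip(f,a)  →  {above(a,b), above(a,f), above(b,a), above(e,f), above(f,a), holds(a), holds(f), inpos(a), inpos(f), ready(a,c), ready(b,a), ready(b,f), ready(e,e), ready(e,f)}

drop(e,e); flip(f,a)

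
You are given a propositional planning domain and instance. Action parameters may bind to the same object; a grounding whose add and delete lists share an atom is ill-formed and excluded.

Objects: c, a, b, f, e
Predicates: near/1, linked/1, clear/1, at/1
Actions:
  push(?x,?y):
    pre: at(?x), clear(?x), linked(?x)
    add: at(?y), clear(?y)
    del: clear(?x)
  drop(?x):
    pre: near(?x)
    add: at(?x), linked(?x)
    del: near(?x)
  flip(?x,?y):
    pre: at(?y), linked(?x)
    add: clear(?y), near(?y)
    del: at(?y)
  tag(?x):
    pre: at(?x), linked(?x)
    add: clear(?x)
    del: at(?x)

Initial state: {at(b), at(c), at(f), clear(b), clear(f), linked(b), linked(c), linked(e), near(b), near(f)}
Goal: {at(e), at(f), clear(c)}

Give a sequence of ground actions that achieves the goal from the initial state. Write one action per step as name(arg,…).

1. push(b,e)  →  {at(b), at(c), at(e), at(f), clear(e), clear(f), linked(b), linked(c), linked(e), near(b), near(f)}
2. push(e,c)  →  {at(b), at(c), at(e), at(f), clear(c), clear(f), linked(b), linked(c), linked(e), near(b), near(f)}

push(b,e); push(e,c)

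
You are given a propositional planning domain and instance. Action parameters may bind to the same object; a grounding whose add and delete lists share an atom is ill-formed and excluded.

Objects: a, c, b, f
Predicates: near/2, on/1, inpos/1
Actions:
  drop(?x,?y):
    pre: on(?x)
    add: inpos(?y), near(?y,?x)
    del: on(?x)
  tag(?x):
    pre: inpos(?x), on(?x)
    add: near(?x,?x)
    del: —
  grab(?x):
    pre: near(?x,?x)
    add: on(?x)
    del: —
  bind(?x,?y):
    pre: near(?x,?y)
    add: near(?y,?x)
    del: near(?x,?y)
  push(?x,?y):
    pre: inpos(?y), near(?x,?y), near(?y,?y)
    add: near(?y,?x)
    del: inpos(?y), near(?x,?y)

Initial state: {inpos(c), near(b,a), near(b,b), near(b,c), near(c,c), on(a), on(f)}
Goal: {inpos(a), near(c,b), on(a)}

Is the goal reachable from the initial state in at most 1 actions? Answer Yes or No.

No

1. drop(f,a)  →  {inpos(a), inpos(c), near(a,f), near(b,a), near(b,b), near(b,c), near(c,c), on(a)}
2. bind(b,c)  →  {inpos(a), inpos(c), near(a,f), near(b,a), near(b,b), near(c,b), near(c,c), on(a)}
optimal plan length = 2; 2 > 1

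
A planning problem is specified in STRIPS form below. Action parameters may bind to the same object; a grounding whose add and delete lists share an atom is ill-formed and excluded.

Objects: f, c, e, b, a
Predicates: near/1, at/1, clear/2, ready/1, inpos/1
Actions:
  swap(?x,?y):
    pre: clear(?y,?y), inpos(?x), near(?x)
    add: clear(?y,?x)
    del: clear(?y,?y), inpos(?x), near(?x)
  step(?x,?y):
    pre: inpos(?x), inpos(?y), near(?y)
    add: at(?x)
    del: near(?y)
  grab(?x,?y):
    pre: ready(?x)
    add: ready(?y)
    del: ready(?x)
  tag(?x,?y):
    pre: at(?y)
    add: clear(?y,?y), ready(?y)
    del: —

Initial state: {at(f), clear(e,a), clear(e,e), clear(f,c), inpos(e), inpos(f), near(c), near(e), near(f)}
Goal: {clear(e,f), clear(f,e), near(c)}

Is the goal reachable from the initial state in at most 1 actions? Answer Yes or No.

1. swap(f,e)  →  {at(f), clear(e,a), clear(e,f), clear(f,c), inpos(e), near(c), near(e)}
2. tag(f,f)  →  {at(f), clear(e,a), clear(e,f), clear(f,c), clear(f,f), inpos(e), near(c), near(e), ready(f)}
3. swap(e,f)  →  {at(f), clear(e,a), clear(e,f), clear(f,c), clear(f,e), near(c), ready(f)}
optimal plan length = 3; 3 > 1

No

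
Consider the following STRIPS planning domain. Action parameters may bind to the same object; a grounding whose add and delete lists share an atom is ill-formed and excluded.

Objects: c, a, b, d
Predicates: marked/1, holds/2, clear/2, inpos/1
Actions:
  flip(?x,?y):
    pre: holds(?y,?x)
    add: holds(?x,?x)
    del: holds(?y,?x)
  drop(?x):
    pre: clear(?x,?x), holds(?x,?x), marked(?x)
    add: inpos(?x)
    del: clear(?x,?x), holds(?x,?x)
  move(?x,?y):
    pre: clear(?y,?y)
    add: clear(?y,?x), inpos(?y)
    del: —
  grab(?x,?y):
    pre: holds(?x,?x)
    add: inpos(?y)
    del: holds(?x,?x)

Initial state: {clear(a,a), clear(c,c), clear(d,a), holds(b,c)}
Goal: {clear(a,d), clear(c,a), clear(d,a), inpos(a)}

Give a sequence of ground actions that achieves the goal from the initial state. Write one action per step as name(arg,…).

move(a,c); move(d,a)

1. move(a,c)  →  {clear(a,a), clear(c,a), clear(c,c), clear(d,a), holds(b,c), inpos(c)}
2. move(d,a)  →  {clear(a,a), clear(a,d), clear(c,a), clear(c,c), clear(d,a), holds(b,c), inpos(a), inpos(c)}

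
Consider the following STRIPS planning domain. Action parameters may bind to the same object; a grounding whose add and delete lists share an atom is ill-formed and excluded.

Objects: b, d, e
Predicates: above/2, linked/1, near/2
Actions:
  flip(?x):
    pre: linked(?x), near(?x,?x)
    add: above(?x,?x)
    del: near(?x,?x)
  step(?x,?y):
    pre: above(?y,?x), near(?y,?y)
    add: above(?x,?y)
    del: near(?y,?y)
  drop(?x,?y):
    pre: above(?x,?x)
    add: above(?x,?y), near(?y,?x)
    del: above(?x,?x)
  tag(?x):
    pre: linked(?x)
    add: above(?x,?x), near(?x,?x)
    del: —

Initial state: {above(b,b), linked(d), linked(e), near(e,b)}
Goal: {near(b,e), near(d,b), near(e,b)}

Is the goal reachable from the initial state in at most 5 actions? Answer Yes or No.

Yes

1. drop(b,d)  →  {above(b,d), linked(d), linked(e), near(d,b), near(e,b)}
2. tag(e)  →  {above(b,d), above(e,e), linked(d), linked(e), near(d,b), near(e,b), near(e,e)}
3. drop(e,b)  →  {above(b,d), above(e,b), linked(d), linked(e), near(b,e), near(d,b), near(e,b), near(e,e)}
optimal plan length = 3; 3 ≤ 5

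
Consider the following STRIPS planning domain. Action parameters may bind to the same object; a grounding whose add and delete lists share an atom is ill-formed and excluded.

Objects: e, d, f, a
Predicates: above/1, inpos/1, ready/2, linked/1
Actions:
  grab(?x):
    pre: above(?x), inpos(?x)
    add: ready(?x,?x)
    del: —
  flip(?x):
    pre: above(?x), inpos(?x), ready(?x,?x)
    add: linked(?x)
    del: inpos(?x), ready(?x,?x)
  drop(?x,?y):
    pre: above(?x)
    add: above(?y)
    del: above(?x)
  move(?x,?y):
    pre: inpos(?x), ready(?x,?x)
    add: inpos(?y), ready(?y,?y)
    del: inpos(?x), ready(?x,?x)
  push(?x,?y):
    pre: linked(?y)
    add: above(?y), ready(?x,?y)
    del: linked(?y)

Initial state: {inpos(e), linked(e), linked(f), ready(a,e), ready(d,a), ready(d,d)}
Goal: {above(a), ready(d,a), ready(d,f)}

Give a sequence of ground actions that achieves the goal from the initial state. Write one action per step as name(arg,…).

1. push(d,f)  →  {above(f), inpos(e), linked(e), ready(a,e), ready(d,a), ready(d,d), ready(d,f)}
2. drop(f,a)  →  {above(a), inpos(e), linked(e), ready(a,e), ready(d,a), ready(d,d), ready(d,f)}

push(d,f); drop(f,a)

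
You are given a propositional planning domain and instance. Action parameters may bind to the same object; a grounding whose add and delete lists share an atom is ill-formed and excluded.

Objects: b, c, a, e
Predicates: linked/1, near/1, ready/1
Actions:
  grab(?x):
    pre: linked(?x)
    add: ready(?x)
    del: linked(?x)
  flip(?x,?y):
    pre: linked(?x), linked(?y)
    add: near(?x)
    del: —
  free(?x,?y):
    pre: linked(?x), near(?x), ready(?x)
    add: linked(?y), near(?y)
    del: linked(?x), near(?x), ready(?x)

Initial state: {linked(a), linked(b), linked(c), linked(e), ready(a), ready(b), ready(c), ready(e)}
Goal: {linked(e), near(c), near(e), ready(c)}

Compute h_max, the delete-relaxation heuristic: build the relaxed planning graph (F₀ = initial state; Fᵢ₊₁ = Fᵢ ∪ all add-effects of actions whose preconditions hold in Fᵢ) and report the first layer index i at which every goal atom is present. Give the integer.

F0 = init (8 atoms)
F1 = F0 ∪ {near(a), near(b), near(c), near(e)}  (12 atoms)
goal ⊆ F1  ⇒  h_max = 1

1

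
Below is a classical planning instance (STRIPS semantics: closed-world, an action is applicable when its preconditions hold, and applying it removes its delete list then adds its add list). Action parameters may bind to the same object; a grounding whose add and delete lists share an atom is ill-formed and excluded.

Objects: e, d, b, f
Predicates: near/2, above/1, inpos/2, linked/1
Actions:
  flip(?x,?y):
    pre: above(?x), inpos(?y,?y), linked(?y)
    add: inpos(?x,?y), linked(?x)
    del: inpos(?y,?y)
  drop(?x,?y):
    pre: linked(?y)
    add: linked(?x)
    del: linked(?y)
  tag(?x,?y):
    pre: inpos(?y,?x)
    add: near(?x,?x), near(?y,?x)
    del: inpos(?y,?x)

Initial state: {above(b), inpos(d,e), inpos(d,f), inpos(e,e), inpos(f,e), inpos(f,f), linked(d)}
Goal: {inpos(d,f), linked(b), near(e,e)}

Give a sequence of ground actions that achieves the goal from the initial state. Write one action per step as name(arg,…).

drop(b,d); tag(e,e)

1. drop(b,d)  →  {above(b), inpos(d,e), inpos(d,f), inpos(e,e), inpos(f,e), inpos(f,f), linked(b)}
2. tag(e,e)  →  {above(b), inpos(d,e), inpos(d,f), inpos(f,e), inpos(f,f), linked(b), near(e,e)}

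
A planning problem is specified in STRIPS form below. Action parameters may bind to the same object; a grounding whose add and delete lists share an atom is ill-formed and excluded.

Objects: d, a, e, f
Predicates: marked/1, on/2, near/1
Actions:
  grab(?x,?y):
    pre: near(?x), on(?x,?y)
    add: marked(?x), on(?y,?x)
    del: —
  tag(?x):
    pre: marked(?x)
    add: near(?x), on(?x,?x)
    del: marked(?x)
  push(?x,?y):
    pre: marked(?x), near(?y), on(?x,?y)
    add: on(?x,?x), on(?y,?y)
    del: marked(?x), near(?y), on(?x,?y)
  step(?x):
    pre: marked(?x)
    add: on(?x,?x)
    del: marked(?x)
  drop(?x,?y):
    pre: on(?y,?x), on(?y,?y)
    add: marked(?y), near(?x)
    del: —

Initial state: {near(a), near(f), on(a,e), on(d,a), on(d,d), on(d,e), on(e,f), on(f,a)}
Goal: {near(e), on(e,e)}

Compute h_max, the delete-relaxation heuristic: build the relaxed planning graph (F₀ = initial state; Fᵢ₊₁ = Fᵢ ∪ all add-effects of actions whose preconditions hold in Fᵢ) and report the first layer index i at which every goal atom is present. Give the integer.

2

F0 = init (8 atoms)
F1 = F0 ∪ {marked(a), marked(d), marked(f), near(d), near(e), on(a,f), on(e,a)}  (15 atoms)
F2 = F1 ∪ {marked(e), on(a,a), on(a,d), on(e,d), on(e,e), on(f,e), on(f,f)}  (22 atoms)
goal ⊆ F2  ⇒  h_max = 2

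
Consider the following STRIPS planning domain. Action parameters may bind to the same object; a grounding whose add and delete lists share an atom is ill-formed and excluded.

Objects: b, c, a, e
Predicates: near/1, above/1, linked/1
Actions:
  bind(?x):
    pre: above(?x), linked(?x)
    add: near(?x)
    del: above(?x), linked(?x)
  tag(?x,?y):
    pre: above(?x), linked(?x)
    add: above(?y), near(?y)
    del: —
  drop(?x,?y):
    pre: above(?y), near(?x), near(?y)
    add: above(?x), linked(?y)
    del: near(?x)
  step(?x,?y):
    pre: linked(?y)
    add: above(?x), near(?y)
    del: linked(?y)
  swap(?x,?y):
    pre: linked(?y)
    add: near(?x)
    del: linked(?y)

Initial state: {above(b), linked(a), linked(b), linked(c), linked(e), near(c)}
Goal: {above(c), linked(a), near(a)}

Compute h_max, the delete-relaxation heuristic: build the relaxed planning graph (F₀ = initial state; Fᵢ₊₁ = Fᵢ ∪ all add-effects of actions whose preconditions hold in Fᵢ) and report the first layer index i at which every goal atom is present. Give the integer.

F0 = init (6 atoms)
F1 = F0 ∪ {above(a), above(c), above(e), near(a), near(b), near(e)}  (12 atoms)
goal ⊆ F1  ⇒  h_max = 1

1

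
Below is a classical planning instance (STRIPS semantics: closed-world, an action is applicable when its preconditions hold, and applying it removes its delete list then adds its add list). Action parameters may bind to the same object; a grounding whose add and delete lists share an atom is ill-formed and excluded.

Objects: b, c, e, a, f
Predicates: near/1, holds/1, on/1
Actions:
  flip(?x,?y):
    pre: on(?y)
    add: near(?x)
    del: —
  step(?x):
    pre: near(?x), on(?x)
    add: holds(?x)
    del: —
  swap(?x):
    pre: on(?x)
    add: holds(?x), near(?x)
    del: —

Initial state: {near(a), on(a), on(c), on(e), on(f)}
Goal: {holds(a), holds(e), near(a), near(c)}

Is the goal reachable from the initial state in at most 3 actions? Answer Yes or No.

1. flip(c,c)  →  {near(a), near(c), on(a), on(c), on(e), on(f)}
2. step(a)  →  {holds(a), near(a), near(c), on(a), on(c), on(e), on(f)}
3. swap(e)  →  {holds(a), holds(e), near(a), near(c), near(e), on(a), on(c), on(e), on(f)}
optimal plan length = 3; 3 ≤ 3

Yes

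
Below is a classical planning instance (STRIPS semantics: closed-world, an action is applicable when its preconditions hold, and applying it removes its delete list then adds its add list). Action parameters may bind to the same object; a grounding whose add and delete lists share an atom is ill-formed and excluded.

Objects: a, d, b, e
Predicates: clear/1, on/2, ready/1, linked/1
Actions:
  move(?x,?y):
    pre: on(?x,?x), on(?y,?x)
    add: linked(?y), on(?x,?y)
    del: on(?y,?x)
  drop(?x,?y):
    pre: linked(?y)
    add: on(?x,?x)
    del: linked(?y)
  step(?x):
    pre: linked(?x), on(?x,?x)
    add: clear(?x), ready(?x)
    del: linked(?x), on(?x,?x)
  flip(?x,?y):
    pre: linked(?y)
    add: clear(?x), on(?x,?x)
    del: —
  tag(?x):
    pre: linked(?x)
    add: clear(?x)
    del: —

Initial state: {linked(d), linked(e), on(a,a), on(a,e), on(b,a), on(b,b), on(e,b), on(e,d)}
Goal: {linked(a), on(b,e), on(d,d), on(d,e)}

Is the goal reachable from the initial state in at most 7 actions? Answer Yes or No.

Yes

1. move(a,b)  →  {linked(b), linked(d), linked(e), on(a,a), on(a,b), on(a,e), on(b,b), on(e,b), on(e,d)}
2. move(b,a)  →  {linked(a), linked(b), linked(d), linked(e), on(a,a), on(a,e), on(b,a), on(b,b), on(e,b), on(e,d)}
3. move(b,e)  →  {linked(a), linked(b), linked(d), linked(e), on(a,a), on(a,e), on(b,a), on(b,b), on(b,e), on(e,d)}
4. drop(d,d)  →  {linked(a), linked(b), linked(e), on(a,a), on(a,e), on(b,a), on(b,b), on(b,e), on(d,d), on(e,d)}
5. move(d,e)  →  {linked(a), linked(b), linked(e), on(a,a), on(a,e), on(b,a), on(b,b), on(b,e), on(d,d), on(d,e)}
optimal plan length = 5; 5 ≤ 7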